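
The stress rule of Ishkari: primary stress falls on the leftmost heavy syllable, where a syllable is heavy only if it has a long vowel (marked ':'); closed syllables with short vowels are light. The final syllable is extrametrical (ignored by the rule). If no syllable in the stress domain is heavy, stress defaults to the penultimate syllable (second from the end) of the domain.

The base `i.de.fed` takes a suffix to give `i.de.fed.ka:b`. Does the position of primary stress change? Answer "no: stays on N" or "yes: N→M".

Base `i.de.fed` (3 syllables):
  The final syllable (3, fed) is extrametrical; the stress domain is syllables 1–2.
  Weights: 1 i L, 2 de L.
  No heavy syllable in the domain; default to the penultimate syllable (second from the end) of the domain = syllable 1.
  → primary stress on syllable 1.
Suffixed `i.de.fed.ka:b` (4 syllables):
  The final syllable (4, ka:b) is extrametrical; the stress domain is syllables 1–3.
  Weights: 1 i L, 2 de L, 3 fed L.
  No heavy syllable in the domain; default to the penultimate syllable (second from the end) of the domain = syllable 2.
  → primary stress on syllable 2.

yes: 1→2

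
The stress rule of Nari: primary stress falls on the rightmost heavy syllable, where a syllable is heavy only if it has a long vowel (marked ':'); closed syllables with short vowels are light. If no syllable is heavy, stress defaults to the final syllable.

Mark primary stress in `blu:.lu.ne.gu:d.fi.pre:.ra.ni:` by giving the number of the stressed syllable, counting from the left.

Weights: 1 blu: H, 2 lu L, 3 ne L, 4 gu:d H, 5 fi L, 6 pre: H, 7 ra L, 8 ni: H.
Heavy syllables in the domain: 1, 4, 6, 8. The rightmost is syllable 8 (ni:).
Primary stress: syllable 8 → blu:.lu.ne.gu:d.fi.pre:.ra.ˈni:.

8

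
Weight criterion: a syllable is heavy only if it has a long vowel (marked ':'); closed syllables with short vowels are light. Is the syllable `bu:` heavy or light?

heavy

`bu:`: long vowel, open (no coda). Long vowel → heavy.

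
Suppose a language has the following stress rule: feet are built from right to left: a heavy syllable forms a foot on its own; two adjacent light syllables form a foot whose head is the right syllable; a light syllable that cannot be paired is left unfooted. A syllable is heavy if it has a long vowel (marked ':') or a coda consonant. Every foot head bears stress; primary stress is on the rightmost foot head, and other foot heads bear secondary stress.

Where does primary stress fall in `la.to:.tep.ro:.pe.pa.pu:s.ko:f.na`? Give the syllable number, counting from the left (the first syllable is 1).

Weights: 1 la L, 2 to: H, 3 tep H, 4 ro: H, 5 pe L, 6 pa L, 7 pu:s H, 8 ko:f H, 9 na L.
Parse right to left (heavy = foot alone; LL = one foot; stranded L unfooted): la (ˈto:) (ˈtep) (ˈro:) (pe.ˈpa) (ˈpu:s) (ˈko:f) na.
Foot heads: 2, 3, 4, 6, 7, 8.
Primary stress on the rightmost head = syllable 8.
Primary stress: syllable 8 → la.to:.tep.ro:.pe.pa.pu:s.ˈko:f.na.

8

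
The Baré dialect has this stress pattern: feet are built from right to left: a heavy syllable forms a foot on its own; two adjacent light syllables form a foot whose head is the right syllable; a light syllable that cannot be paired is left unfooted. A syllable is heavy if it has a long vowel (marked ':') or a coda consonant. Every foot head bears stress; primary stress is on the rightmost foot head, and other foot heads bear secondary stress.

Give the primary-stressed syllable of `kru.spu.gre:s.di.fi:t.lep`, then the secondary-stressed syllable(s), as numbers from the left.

Weights: 1 kru L, 2 spu L, 3 gre:s H, 4 di L, 5 fi:t H, 6 lep H.
Parse right to left (heavy = foot alone; LL = one foot; stranded L unfooted): (kru.ˈspu) (ˈgre:s) di (ˈfi:t) (ˈlep).
Foot heads: 2, 3, 5, 6.
Primary stress on the rightmost head = syllable 6.
Secondary stress on 2, 3, 5: kru.ˌspu.ˌgre:s.di.ˌfi:t.ˈlep.

primary 6, secondary 2, 3, 5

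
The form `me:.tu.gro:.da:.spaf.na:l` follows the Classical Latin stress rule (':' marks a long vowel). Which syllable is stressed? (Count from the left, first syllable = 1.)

Classical Latin: stress the penult if heavy (long vowel or closed), else the antepenult.
Weights: 4 da: H, 5 spaf H, 6 na:l H.
The penult (syllable 5, spaf) is heavy, so it takes stress.
Stress on syllable 5: me:.tu.gro:.da:.ˈspaf.na:l.

5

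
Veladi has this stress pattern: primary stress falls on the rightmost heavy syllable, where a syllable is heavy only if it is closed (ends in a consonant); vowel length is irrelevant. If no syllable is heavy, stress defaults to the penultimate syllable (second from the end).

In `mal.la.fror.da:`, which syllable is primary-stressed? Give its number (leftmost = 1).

3

Weights: 1 mal H, 2 la L, 3 fror H, 4 da: L.
Heavy syllables in the domain: 1, 3. The rightmost is syllable 3 (fror).
Primary stress: syllable 3 → mal.la.ˈfror.da:.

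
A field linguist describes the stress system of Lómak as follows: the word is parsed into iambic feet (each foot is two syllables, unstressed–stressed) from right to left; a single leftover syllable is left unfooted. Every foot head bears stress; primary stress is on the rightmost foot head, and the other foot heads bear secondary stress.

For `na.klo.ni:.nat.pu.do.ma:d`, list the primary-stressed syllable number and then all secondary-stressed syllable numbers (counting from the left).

Parse right to left into iambic (σˈσ) feet: na (klo.ˈni:) (nat.ˈpu) (do.ˈma:d). Syllable 1 is left unfooted.
Foot heads (stressed positions): 3, 5, 7.
End Rule Rightmost: primary stress on the rightmost head = syllable 7.
Secondary stress on 3, 5: na.klo.ˌni:.nat.ˌpu.do.ˈma:d.

primary 7, secondary 3, 5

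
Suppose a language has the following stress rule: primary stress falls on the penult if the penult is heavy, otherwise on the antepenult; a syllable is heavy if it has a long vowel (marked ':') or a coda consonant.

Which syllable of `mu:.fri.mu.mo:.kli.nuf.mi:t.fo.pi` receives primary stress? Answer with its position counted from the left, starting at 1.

Weights: 7 mi:t H, 8 fo L, 9 pi L.
The penult (syllable 8, fo) is light, so stress falls on the antepenult (syllable 7, mi:t).
Primary stress: syllable 7 → mu:.fri.mu.mo:.kli.nuf.ˈmi:t.fo.pi.

7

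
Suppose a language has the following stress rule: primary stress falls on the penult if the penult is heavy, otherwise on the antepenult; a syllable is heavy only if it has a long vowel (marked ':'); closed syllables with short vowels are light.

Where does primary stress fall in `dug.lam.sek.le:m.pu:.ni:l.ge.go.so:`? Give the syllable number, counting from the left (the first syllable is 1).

Weights: 7 ge L, 8 go L, 9 so: H.
The penult (syllable 8, go) is light, so stress falls on the antepenult (syllable 7, ge).
Primary stress: syllable 7 → dug.lam.sek.le:m.pu:.ni:l.ˈge.go.so:.

7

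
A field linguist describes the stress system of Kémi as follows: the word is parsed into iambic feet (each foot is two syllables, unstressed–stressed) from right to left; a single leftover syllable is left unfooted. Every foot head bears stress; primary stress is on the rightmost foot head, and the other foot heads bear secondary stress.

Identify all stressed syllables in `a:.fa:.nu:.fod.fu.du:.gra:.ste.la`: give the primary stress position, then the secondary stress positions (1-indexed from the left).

Parse right to left into iambic (σˈσ) feet: a: (fa:.ˈnu:) (fod.ˈfu) (du:.ˈgra:) (ste.ˈla). Syllable 1 is left unfooted.
Foot heads (stressed positions): 3, 5, 7, 9.
End Rule Rightmost: primary stress on the rightmost head = syllable 9.
Secondary stress on 3, 5, 7: a:.fa:.ˌnu:.fod.ˌfu.du:.ˌgra:.ste.ˈla.

primary 9, secondary 3, 5, 7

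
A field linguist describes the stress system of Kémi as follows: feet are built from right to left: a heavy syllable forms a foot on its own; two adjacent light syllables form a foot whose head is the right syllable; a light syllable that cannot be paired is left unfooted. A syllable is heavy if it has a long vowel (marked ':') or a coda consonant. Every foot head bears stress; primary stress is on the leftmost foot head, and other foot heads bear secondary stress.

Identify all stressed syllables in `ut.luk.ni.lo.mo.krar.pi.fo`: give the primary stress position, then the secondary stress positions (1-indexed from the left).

primary 1, secondary 2, 5, 6, 8

Weights: 1 ut H, 2 luk H, 3 ni L, 4 lo L, 5 mo L, 6 krar H, 7 pi L, 8 fo L.
Parse right to left (heavy = foot alone; LL = one foot; stranded L unfooted): (ˈut) (ˈluk) ni (lo.ˈmo) (ˈkrar) (pi.ˈfo).
Foot heads: 1, 2, 5, 6, 8.
Primary stress on the leftmost head = syllable 1.
Secondary stress on 2, 5, 6, 8: ˈut.ˌluk.ni.lo.ˌmo.ˌkrar.pi.ˌfo.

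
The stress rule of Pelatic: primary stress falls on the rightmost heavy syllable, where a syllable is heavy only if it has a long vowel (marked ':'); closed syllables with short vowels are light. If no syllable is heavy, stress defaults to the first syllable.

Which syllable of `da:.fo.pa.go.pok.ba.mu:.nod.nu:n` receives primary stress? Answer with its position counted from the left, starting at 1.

9

Weights: 1 da: H, 2 fo L, 3 pa L, 4 go L, 5 pok L, 6 ba L, 7 mu: H, 8 nod L, 9 nu:n H.
Heavy syllables in the domain: 1, 7, 9. The rightmost is syllable 9 (nu:n).
Primary stress: syllable 9 → da:.fo.pa.go.pok.ba.mu:.nod.ˈnu:n.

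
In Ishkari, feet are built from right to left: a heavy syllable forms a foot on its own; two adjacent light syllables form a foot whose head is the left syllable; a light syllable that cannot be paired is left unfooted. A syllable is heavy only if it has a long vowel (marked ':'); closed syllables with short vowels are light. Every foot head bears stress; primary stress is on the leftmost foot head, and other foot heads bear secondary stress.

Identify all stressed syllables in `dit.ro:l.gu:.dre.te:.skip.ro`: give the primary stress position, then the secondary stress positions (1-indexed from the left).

primary 2, secondary 3, 5, 6

Weights: 1 dit L, 2 ro:l H, 3 gu: H, 4 dre L, 5 te: H, 6 skip L, 7 ro L.
Parse right to left (heavy = foot alone; LL = one foot; stranded L unfooted): dit (ˈro:l) (ˈgu:) dre (ˈte:) (ˈskip.ro).
Foot heads: 2, 3, 5, 6.
Primary stress on the leftmost head = syllable 2.
Secondary stress on 3, 5, 6: dit.ˈro:l.ˌgu:.dre.ˌte:.ˌskip.ro.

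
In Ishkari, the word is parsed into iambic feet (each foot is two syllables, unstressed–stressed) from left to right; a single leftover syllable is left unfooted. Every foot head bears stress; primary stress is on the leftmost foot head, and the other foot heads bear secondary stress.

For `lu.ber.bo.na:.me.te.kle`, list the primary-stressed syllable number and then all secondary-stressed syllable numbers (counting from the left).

Parse left to right into iambic (σˈσ) feet: (lu.ˈber) (bo.ˈna:) (me.ˈte) kle. Syllable 7 is left unfooted.
Foot heads (stressed positions): 2, 4, 6.
End Rule Leftmost: primary stress on the leftmost head = syllable 2.
Secondary stress on 4, 6: lu.ˈber.bo.ˌna:.me.ˌte.kle.

primary 2, secondary 4, 6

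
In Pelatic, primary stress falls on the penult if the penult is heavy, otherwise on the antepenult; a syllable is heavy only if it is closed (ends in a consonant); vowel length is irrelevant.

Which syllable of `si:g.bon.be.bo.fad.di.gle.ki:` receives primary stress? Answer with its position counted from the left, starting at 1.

6

Weights: 6 di L, 7 gle L, 8 ki: L.
The penult (syllable 7, gle) is light, so stress falls on the antepenult (syllable 6, di).
Primary stress: syllable 6 → si:g.bon.be.bo.fad.ˈdi.gle.ki:.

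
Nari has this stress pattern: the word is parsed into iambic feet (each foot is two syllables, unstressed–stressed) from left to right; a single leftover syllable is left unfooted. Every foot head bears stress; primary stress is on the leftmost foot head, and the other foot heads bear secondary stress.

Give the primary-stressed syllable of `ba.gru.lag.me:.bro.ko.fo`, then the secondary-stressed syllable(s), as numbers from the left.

primary 2, secondary 4, 6

Parse left to right into iambic (σˈσ) feet: (ba.ˈgru) (lag.ˈme:) (bro.ˈko) fo. Syllable 7 is left unfooted.
Foot heads (stressed positions): 2, 4, 6.
End Rule Leftmost: primary stress on the leftmost head = syllable 2.
Secondary stress on 4, 6: ba.ˈgru.lag.ˌme:.bro.ˌko.fo.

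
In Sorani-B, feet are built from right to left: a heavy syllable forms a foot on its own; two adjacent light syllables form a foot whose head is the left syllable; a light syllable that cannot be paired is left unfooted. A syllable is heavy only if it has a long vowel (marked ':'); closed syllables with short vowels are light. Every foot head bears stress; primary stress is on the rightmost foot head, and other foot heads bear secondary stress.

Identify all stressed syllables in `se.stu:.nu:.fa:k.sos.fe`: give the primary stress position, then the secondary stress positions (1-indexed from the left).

primary 5, secondary 2, 3, 4

Weights: 1 se L, 2 stu: H, 3 nu: H, 4 fa:k H, 5 sos L, 6 fe L.
Parse right to left (heavy = foot alone; LL = one foot; stranded L unfooted): se (ˈstu:) (ˈnu:) (ˈfa:k) (ˈsos.fe).
Foot heads: 2, 3, 4, 5.
Primary stress on the rightmost head = syllable 5.
Secondary stress on 2, 3, 4: se.ˌstu:.ˌnu:.ˌfa:k.ˈsos.fe.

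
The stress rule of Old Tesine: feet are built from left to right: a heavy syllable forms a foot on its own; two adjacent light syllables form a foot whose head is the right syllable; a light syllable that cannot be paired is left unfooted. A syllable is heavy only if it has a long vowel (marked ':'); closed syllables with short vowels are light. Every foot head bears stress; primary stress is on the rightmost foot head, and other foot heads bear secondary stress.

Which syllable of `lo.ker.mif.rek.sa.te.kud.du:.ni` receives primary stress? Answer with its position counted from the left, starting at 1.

Weights: 1 lo L, 2 ker L, 3 mif L, 4 rek L, 5 sa L, 6 te L, 7 kud L, 8 du: H, 9 ni L.
Parse left to right (heavy = foot alone; LL = one foot; stranded L unfooted): (lo.ˈker) (mif.ˈrek) (sa.ˈte) kud (ˈdu:) ni.
Foot heads: 2, 4, 6, 8.
Primary stress on the rightmost head = syllable 8.
Primary stress: syllable 8 → lo.ker.mif.rek.sa.te.kud.ˈdu:.ni.

8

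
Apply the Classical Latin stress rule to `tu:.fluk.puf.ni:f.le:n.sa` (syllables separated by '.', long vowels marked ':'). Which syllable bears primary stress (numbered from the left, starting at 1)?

Classical Latin: stress the penult if heavy (long vowel or closed), else the antepenult.
Weights: 4 ni:f H, 5 le:n H, 6 sa L.
The penult (syllable 5, le:n) is heavy, so it takes stress.
Stress on syllable 5: tu:.fluk.puf.ni:f.ˈle:n.sa.

5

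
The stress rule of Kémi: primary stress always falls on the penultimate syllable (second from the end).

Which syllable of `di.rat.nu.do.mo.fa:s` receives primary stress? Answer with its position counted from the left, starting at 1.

5

The word has 6 syllables; the penultimate syllable (second from the end) is syllable 5 (mo).
Primary stress: syllable 5 → di.rat.nu.do.ˈmo.fa:s.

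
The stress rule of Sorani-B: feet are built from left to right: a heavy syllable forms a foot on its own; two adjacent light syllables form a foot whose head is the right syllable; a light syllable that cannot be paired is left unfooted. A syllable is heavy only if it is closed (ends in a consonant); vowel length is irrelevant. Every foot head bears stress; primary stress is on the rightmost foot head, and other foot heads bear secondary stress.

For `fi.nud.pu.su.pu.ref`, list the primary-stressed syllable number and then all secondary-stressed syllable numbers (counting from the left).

primary 6, secondary 2, 4

Weights: 1 fi L, 2 nud H, 3 pu L, 4 su L, 5 pu L, 6 ref H.
Parse left to right (heavy = foot alone; LL = one foot; stranded L unfooted): fi (ˈnud) (pu.ˈsu) pu (ˈref).
Foot heads: 2, 4, 6.
Primary stress on the rightmost head = syllable 6.
Secondary stress on 2, 4: fi.ˌnud.pu.ˌsu.pu.ˈref.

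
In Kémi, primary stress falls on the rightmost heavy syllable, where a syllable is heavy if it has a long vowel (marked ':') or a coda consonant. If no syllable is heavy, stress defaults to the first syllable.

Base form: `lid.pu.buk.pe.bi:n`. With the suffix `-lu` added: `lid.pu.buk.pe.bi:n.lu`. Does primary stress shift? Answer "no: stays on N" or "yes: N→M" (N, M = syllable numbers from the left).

no: stays on 5

Base `lid.pu.buk.pe.bi:n` (5 syllables):
  Weights: 1 lid H, 2 pu L, 3 buk H, 4 pe L, 5 bi:n H.
  Heavy syllables in the domain: 1, 3, 5. The rightmost is syllable 5 (bi:n).
  → primary stress on syllable 5.
Suffixed `lid.pu.buk.pe.bi:n.lu` (6 syllables):
  Weights: 1 lid H, 2 pu L, 3 buk H, 4 pe L, 5 bi:n H, 6 lu L.
  Heavy syllables in the domain: 1, 3, 5. The rightmost is syllable 5 (bi:n).
  → primary stress on syllable 5.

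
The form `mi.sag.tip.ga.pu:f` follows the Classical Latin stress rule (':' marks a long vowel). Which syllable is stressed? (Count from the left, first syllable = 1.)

3

Classical Latin: stress the penult if heavy (long vowel or closed), else the antepenult.
Weights: 3 tip H, 4 ga L, 5 pu:f H.
The penult (syllable 4, ga) is light, so stress falls on the antepenult (syllable 3, tip).
Stress on syllable 3: mi.sag.ˈtip.ga.pu:f.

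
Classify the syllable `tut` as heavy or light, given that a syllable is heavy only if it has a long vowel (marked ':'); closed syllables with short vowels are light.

light

`tut`: short vowel, closed (coda /t/). Short vowel → light.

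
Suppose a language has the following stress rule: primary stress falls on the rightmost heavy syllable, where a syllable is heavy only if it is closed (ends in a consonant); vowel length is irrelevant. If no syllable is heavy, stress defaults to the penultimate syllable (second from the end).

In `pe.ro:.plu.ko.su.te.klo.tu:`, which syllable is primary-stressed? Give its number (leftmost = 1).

7

Weights: 1 pe L, 2 ro: L, 3 plu L, 4 ko L, 5 su L, 6 te L, 7 klo L, 8 tu: L.
No heavy syllable in the domain; default to the penultimate syllable (second from the end) = syllable 7.
Primary stress: syllable 7 → pe.ro:.plu.ko.su.te.ˈklo.tu:.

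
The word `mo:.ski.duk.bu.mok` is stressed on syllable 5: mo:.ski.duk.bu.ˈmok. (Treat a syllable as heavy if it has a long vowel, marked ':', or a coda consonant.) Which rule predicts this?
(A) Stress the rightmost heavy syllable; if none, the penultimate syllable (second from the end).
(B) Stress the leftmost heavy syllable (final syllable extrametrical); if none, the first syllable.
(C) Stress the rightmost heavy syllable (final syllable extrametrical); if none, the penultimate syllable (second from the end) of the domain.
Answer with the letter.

Rule A → syllable 5 ✓.
Rule B → syllable 1 (observed: 5).
Rule C → syllable 3 (observed: 5).

A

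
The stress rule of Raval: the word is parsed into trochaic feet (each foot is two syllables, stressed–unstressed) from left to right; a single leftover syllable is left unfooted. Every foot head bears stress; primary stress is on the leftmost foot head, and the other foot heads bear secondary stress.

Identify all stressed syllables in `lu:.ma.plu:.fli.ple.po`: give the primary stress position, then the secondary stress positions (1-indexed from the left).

Parse left to right into trochaic (ˈσσ) feet: (ˈlu:.ma) (ˈplu:.fli) (ˈple.po).
Foot heads (stressed positions): 1, 3, 5.
End Rule Leftmost: primary stress on the leftmost head = syllable 1.
Secondary stress on 3, 5: ˈlu:.ma.ˌplu:.fli.ˌple.po.

primary 1, secondary 3, 5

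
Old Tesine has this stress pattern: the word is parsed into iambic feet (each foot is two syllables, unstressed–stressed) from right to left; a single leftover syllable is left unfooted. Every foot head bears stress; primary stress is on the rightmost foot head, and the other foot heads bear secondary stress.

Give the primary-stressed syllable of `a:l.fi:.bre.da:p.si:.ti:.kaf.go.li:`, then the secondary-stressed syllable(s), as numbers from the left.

Parse right to left into iambic (σˈσ) feet: a:l (fi:.ˈbre) (da:p.ˈsi:) (ti:.ˈkaf) (go.ˈli:). Syllable 1 is left unfooted.
Foot heads (stressed positions): 3, 5, 7, 9.
End Rule Rightmost: primary stress on the rightmost head = syllable 9.
Secondary stress on 3, 5, 7: a:l.fi:.ˌbre.da:p.ˌsi:.ti:.ˌkaf.go.ˈli:.

primary 9, secondary 3, 5, 7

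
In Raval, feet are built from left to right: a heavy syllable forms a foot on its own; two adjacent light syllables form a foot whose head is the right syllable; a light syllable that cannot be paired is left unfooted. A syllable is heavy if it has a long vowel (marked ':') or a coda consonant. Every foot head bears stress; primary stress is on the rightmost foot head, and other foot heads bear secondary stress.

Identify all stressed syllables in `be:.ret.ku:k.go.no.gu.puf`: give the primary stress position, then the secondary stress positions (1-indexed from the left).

primary 7, secondary 1, 2, 3, 5

Weights: 1 be: H, 2 ret H, 3 ku:k H, 4 go L, 5 no L, 6 gu L, 7 puf H.
Parse left to right (heavy = foot alone; LL = one foot; stranded L unfooted): (ˈbe:) (ˈret) (ˈku:k) (go.ˈno) gu (ˈpuf).
Foot heads: 1, 2, 3, 5, 7.
Primary stress on the rightmost head = syllable 7.
Secondary stress on 1, 2, 3, 5: ˌbe:.ˌret.ˌku:k.go.ˌno.gu.ˈpuf.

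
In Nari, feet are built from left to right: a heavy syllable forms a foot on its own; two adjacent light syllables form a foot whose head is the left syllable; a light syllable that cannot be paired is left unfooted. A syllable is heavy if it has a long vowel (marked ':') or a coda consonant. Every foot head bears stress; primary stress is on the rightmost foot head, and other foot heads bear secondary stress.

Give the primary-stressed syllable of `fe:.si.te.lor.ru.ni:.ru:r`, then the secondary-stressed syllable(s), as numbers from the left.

Weights: 1 fe: H, 2 si L, 3 te L, 4 lor H, 5 ru L, 6 ni: H, 7 ru:r H.
Parse left to right (heavy = foot alone; LL = one foot; stranded L unfooted): (ˈfe:) (ˈsi.te) (ˈlor) ru (ˈni:) (ˈru:r).
Foot heads: 1, 2, 4, 6, 7.
Primary stress on the rightmost head = syllable 7.
Secondary stress on 1, 2, 4, 6: ˌfe:.ˌsi.te.ˌlor.ru.ˌni:.ˈru:r.

primary 7, secondary 1, 2, 4, 6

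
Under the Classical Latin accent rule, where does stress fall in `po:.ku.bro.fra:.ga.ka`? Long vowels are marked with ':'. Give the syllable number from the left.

4

Classical Latin: stress the penult if heavy (long vowel or closed), else the antepenult.
Weights: 4 fra: H, 5 ga L, 6 ka L.
The penult (syllable 5, ga) is light, so stress falls on the antepenult (syllable 4, fra:).
Stress on syllable 4: po:.ku.bro.ˈfra:.ga.ka.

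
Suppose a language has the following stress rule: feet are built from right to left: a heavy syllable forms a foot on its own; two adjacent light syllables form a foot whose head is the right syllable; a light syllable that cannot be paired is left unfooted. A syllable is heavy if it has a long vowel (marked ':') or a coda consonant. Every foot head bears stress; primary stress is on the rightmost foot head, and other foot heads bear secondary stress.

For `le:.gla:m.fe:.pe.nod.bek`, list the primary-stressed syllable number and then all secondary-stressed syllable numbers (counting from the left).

Weights: 1 le: H, 2 gla:m H, 3 fe: H, 4 pe L, 5 nod H, 6 bek H.
Parse right to left (heavy = foot alone; LL = one foot; stranded L unfooted): (ˈle:) (ˈgla:m) (ˈfe:) pe (ˈnod) (ˈbek).
Foot heads: 1, 2, 3, 5, 6.
Primary stress on the rightmost head = syllable 6.
Secondary stress on 1, 2, 3, 5: ˌle:.ˌgla:m.ˌfe:.pe.ˌnod.ˈbek.

primary 6, secondary 1, 2, 3, 5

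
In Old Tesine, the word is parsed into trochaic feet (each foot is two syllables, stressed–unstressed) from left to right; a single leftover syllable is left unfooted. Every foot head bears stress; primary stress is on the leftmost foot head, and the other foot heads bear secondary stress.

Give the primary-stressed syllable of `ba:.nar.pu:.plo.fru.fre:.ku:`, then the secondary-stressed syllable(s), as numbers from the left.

Parse left to right into trochaic (ˈσσ) feet: (ˈba:.nar) (ˈpu:.plo) (ˈfru.fre:) ku:. Syllable 7 is left unfooted.
Foot heads (stressed positions): 1, 3, 5.
End Rule Leftmost: primary stress on the leftmost head = syllable 1.
Secondary stress on 3, 5: ˈba:.nar.ˌpu:.plo.ˌfru.fre:.ku:.

primary 1, secondary 3, 5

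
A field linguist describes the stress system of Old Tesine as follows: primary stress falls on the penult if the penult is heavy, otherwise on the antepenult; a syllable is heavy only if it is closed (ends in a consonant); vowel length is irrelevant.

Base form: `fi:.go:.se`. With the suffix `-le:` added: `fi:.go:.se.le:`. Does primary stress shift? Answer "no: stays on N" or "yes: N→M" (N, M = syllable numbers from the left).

Base `fi:.go:.se` (3 syllables):
  Weights: 1 fi: L, 2 go: L, 3 se L.
  The penult (syllable 2, go:) is light, so stress falls on the antepenult (syllable 1, fi:).
  → primary stress on syllable 1.
Suffixed `fi:.go:.se.le:` (4 syllables):
  Weights: 2 go: L, 3 se L, 4 le: L.
  The penult (syllable 3, se) is light, so stress falls on the antepenult (syllable 2, go:).
  → primary stress on syllable 2.

yes: 1→2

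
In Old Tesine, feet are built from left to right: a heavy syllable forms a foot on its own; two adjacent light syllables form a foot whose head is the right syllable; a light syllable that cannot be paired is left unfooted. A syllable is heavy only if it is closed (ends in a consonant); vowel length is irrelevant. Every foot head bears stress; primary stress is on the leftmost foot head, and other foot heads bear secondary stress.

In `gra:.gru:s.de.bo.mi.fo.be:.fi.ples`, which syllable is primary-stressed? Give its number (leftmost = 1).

Weights: 1 gra: L, 2 gru:s H, 3 de L, 4 bo L, 5 mi L, 6 fo L, 7 be: L, 8 fi L, 9 ples H.
Parse left to right (heavy = foot alone; LL = one foot; stranded L unfooted): gra: (ˈgru:s) (de.ˈbo) (mi.ˈfo) (be:.ˈfi) (ˈples).
Foot heads: 2, 4, 6, 8, 9.
Primary stress on the leftmost head = syllable 2.
Primary stress: syllable 2 → gra:.ˈgru:s.de.bo.mi.fo.be:.fi.ples.

2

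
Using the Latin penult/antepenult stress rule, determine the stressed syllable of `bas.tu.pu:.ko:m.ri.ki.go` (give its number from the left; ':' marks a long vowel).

Classical Latin: stress the penult if heavy (long vowel or closed), else the antepenult.
Weights: 5 ri L, 6 ki L, 7 go L.
The penult (syllable 6, ki) is light, so stress falls on the antepenult (syllable 5, ri).
Stress on syllable 5: bas.tu.pu:.ko:m.ˈri.ki.go.

5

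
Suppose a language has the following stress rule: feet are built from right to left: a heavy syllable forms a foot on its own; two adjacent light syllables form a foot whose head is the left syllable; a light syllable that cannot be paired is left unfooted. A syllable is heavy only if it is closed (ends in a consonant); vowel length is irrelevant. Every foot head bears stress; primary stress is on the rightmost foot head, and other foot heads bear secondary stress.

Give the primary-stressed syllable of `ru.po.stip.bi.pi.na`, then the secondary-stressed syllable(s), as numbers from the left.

Weights: 1 ru L, 2 po L, 3 stip H, 4 bi L, 5 pi L, 6 na L.
Parse right to left (heavy = foot alone; LL = one foot; stranded L unfooted): (ˈru.po) (ˈstip) bi (ˈpi.na).
Foot heads: 1, 3, 5.
Primary stress on the rightmost head = syllable 5.
Secondary stress on 1, 3: ˌru.po.ˌstip.bi.ˈpi.na.

primary 5, secondary 1, 3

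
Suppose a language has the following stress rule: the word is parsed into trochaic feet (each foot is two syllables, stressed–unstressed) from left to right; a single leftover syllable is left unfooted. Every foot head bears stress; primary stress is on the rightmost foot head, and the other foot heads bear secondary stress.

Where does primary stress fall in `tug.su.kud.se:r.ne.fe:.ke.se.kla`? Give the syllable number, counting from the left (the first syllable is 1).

Parse left to right into trochaic (ˈσσ) feet: (ˈtug.su) (ˈkud.se:r) (ˈne.fe:) (ˈke.se) kla. Syllable 9 is left unfooted.
Foot heads (stressed positions): 1, 3, 5, 7.
End Rule Rightmost: primary stress on the rightmost head = syllable 7.
Primary stress: syllable 7 → tug.su.kud.se:r.ne.fe:.ˈke.se.kla.

7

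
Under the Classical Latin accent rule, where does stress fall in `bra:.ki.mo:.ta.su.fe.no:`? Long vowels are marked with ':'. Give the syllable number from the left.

Classical Latin: stress the penult if heavy (long vowel or closed), else the antepenult.
Weights: 5 su L, 6 fe L, 7 no: H.
The penult (syllable 6, fe) is light, so stress falls on the antepenult (syllable 5, su).
Stress on syllable 5: bra:.ki.mo:.ta.ˈsu.fe.no:.

5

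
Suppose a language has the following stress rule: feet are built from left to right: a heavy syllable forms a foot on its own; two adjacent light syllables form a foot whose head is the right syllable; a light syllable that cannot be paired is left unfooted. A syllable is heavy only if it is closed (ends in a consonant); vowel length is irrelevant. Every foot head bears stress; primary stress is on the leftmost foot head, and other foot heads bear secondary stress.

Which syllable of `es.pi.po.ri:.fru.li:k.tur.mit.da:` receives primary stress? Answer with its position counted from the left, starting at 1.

1

Weights: 1 es H, 2 pi L, 3 po L, 4 ri: L, 5 fru L, 6 li:k H, 7 tur H, 8 mit H, 9 da: L.
Parse left to right (heavy = foot alone; LL = one foot; stranded L unfooted): (ˈes) (pi.ˈpo) (ri:.ˈfru) (ˈli:k) (ˈtur) (ˈmit) da:.
Foot heads: 1, 3, 5, 6, 7, 8.
Primary stress on the leftmost head = syllable 1.
Primary stress: syllable 1 → ˈes.pi.po.ri:.fru.li:k.tur.mit.da:.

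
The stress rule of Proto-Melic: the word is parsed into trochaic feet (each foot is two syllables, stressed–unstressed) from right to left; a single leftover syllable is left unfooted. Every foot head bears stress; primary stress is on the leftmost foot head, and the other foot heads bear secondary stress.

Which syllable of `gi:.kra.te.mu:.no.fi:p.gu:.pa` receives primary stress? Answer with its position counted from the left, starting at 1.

1

Parse right to left into trochaic (ˈσσ) feet: (ˈgi:.kra) (ˈte.mu:) (ˈno.fi:p) (ˈgu:.pa).
Foot heads (stressed positions): 1, 3, 5, 7.
End Rule Leftmost: primary stress on the leftmost head = syllable 1.
Primary stress: syllable 1 → ˈgi:.kra.te.mu:.no.fi:p.gu:.pa.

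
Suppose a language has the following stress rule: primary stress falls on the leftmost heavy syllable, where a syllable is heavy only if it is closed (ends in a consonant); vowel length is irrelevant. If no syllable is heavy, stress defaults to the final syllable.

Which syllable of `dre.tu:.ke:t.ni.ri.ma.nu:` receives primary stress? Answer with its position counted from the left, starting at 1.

Weights: 1 dre L, 2 tu: L, 3 ke:t H, 4 ni L, 5 ri L, 6 ma L, 7 nu: L.
Heavy syllables in the domain: 3. The leftmost is syllable 3 (ke:t).
Primary stress: syllable 3 → dre.tu:.ˈke:t.ni.ri.ma.nu:.

3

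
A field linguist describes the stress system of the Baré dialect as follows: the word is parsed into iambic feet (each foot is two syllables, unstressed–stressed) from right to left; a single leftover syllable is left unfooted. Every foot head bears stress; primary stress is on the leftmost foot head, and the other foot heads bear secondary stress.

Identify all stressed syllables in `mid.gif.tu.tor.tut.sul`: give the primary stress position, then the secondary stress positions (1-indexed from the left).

primary 2, secondary 4, 6

Parse right to left into iambic (σˈσ) feet: (mid.ˈgif) (tu.ˈtor) (tut.ˈsul).
Foot heads (stressed positions): 2, 4, 6.
End Rule Leftmost: primary stress on the leftmost head = syllable 2.
Secondary stress on 4, 6: mid.ˈgif.tu.ˌtor.tut.ˌsul.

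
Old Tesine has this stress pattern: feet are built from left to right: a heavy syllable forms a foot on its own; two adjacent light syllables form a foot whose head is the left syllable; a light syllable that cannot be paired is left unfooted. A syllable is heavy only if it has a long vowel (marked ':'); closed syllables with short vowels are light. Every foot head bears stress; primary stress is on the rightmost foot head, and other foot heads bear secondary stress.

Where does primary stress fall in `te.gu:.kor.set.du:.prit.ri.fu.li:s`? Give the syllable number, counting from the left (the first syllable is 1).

9

Weights: 1 te L, 2 gu: H, 3 kor L, 4 set L, 5 du: H, 6 prit L, 7 ri L, 8 fu L, 9 li:s H.
Parse left to right (heavy = foot alone; LL = one foot; stranded L unfooted): te (ˈgu:) (ˈkor.set) (ˈdu:) (ˈprit.ri) fu (ˈli:s).
Foot heads: 2, 3, 5, 6, 9.
Primary stress on the rightmost head = syllable 9.
Primary stress: syllable 9 → te.gu:.kor.set.du:.prit.ri.fu.ˈli:s.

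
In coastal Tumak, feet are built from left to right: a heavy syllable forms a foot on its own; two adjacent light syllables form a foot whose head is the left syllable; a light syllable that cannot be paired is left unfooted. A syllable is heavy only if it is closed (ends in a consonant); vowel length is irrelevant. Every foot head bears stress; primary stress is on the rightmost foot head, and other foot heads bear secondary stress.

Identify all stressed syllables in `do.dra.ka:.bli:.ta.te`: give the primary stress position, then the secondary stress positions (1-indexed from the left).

primary 5, secondary 1, 3

Weights: 1 do L, 2 dra L, 3 ka: L, 4 bli: L, 5 ta L, 6 te L.
Parse left to right (heavy = foot alone; LL = one foot; stranded L unfooted): (ˈdo.dra) (ˈka:.bli:) (ˈta.te).
Foot heads: 1, 3, 5.
Primary stress on the rightmost head = syllable 5.
Secondary stress on 1, 3: ˌdo.dra.ˌka:.bli:.ˈta.te.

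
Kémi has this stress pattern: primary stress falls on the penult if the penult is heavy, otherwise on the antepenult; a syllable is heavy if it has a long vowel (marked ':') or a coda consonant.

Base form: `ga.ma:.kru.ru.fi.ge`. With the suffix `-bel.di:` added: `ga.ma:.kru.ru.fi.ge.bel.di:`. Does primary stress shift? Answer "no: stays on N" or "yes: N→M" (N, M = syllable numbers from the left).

Base `ga.ma:.kru.ru.fi.ge` (6 syllables):
  Weights: 4 ru L, 5 fi L, 6 ge L.
  The penult (syllable 5, fi) is light, so stress falls on the antepenult (syllable 4, ru).
  → primary stress on syllable 4.
Suffixed `ga.ma:.kru.ru.fi.ge.bel.di:` (8 syllables):
  Weights: 6 ge L, 7 bel H, 8 di: H.
  The penult (syllable 7, bel) is heavy, so it takes stress.
  → primary stress on syllable 7.

yes: 4→7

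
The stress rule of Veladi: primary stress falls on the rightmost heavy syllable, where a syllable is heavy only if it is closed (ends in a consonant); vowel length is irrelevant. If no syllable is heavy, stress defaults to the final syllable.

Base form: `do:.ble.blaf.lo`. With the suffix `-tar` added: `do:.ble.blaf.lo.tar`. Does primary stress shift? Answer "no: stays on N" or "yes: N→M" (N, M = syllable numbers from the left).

Base `do:.ble.blaf.lo` (4 syllables):
  Weights: 1 do: L, 2 ble L, 3 blaf H, 4 lo L.
  Heavy syllables in the domain: 3. The rightmost is syllable 3 (blaf).
  → primary stress on syllable 3.
Suffixed `do:.ble.blaf.lo.tar` (5 syllables):
  Weights: 1 do: L, 2 ble L, 3 blaf H, 4 lo L, 5 tar H.
  Heavy syllables in the domain: 3, 5. The rightmost is syllable 5 (tar).
  → primary stress on syllable 5.

yes: 3→5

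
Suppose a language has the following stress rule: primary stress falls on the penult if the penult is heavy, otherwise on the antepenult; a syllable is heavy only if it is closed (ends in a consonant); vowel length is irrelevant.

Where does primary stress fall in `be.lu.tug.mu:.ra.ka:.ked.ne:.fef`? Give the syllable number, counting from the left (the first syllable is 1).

Weights: 7 ked H, 8 ne: L, 9 fef H.
The penult (syllable 8, ne:) is light, so stress falls on the antepenult (syllable 7, ked).
Primary stress: syllable 7 → be.lu.tug.mu:.ra.ka:.ˈked.ne:.fef.

7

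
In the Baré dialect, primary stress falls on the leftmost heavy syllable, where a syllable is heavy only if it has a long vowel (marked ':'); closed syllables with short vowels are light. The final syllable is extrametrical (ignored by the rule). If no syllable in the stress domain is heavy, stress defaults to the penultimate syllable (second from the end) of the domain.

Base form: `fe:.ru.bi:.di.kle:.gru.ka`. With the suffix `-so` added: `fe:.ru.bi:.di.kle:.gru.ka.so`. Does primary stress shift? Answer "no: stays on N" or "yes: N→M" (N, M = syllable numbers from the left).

Base `fe:.ru.bi:.di.kle:.gru.ka` (7 syllables):
  The final syllable (7, ka) is extrametrical; the stress domain is syllables 1–6.
  Weights: 1 fe: H, 2 ru L, 3 bi: H, 4 di L, 5 kle: H, 6 gru L.
  Heavy syllables in the domain: 1, 3, 5. The leftmost is syllable 1 (fe:).
  → primary stress on syllable 1.
Suffixed `fe:.ru.bi:.di.kle:.gru.ka.so` (8 syllables):
  The final syllable (8, so) is extrametrical; the stress domain is syllables 1–7.
  Weights: 1 fe: H, 2 ru L, 3 bi: H, 4 di L, 5 kle: H, 6 gru L, 7 ka L.
  Heavy syllables in the domain: 1, 3, 5. The leftmost is syllable 1 (fe:).
  → primary stress on syllable 1.

no: stays on 1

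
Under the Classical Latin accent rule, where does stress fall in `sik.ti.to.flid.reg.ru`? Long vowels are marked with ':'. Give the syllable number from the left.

Classical Latin: stress the penult if heavy (long vowel or closed), else the antepenult.
Weights: 4 flid H, 5 reg H, 6 ru L.
The penult (syllable 5, reg) is heavy, so it takes stress.
Stress on syllable 5: sik.ti.to.flid.ˈreg.ru.

5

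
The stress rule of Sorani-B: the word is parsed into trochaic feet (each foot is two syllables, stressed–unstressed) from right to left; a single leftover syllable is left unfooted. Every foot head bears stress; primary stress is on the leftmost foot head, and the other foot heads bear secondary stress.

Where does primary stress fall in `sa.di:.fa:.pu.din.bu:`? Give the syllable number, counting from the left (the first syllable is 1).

Parse right to left into trochaic (ˈσσ) feet: (ˈsa.di:) (ˈfa:.pu) (ˈdin.bu:).
Foot heads (stressed positions): 1, 3, 5.
End Rule Leftmost: primary stress on the leftmost head = syllable 1.
Primary stress: syllable 1 → ˈsa.di:.fa:.pu.din.bu:.

1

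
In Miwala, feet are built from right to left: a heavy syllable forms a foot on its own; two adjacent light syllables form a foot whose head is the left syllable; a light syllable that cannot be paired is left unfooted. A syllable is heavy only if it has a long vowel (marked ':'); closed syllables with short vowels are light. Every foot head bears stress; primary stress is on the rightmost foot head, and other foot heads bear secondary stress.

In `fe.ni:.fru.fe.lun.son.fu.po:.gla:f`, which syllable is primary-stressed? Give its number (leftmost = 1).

9

Weights: 1 fe L, 2 ni: H, 3 fru L, 4 fe L, 5 lun L, 6 son L, 7 fu L, 8 po: H, 9 gla:f H.
Parse right to left (heavy = foot alone; LL = one foot; stranded L unfooted): fe (ˈni:) fru (ˈfe.lun) (ˈson.fu) (ˈpo:) (ˈgla:f).
Foot heads: 2, 4, 6, 8, 9.
Primary stress on the rightmost head = syllable 9.
Primary stress: syllable 9 → fe.ni:.fru.fe.lun.son.fu.po:.ˈgla:f.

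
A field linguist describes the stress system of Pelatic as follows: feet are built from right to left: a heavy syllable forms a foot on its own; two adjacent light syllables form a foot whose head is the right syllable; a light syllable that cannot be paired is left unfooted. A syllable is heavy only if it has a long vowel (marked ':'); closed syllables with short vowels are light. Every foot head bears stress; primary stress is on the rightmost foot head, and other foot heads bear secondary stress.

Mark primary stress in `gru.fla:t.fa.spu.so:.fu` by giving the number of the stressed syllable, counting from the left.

Weights: 1 gru L, 2 fla:t H, 3 fa L, 4 spu L, 5 so: H, 6 fu L.
Parse right to left (heavy = foot alone; LL = one foot; stranded L unfooted): gru (ˈfla:t) (fa.ˈspu) (ˈso:) fu.
Foot heads: 2, 4, 5.
Primary stress on the rightmost head = syllable 5.
Primary stress: syllable 5 → gru.fla:t.fa.spu.ˈso:.fu.

5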